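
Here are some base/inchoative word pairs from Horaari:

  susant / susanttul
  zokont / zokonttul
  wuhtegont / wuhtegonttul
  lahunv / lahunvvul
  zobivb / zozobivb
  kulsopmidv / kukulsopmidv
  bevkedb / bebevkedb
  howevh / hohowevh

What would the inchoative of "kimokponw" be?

lahunv and kulsopmidv both end in -v yet inflect differently (lahunvvul, kukulsopmidv), so the final letter is not what conditions the rule; the second-to-last letter is.
"kimokponw" has second-to-last letter 'n'. The stems whose second-to-last letter is 'n' (susant → susanttul, zokont → zokonttul, wuhtegont → wuhtegonttul) double the final consonant and add -ul.
The other pattern: stems whose second-to-last letter is 'd' or 'v' repeat the first consonant+vowel as a prefix.
So kimokponw → kimokponwwul.

kimokponwwul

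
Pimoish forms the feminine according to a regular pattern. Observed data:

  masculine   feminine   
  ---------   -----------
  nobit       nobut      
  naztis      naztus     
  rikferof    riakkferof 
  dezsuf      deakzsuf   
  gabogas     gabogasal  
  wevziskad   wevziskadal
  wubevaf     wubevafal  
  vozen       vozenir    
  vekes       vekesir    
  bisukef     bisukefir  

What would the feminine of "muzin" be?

naztis and gabogas both end in -s yet inflect differently (naztus, gabogasal), so the final letter is not what conditions the rule; the last vowel is.
"muzin" has last vowel 'i'. The stems whose last vowel is 'i' (nobit → nobut, naztis → naztus) change the last vowel to 'u'.
The other patterns: stems whose last vowel is 'o' or 'u' insert -ak- after the first vowel; stems whose last vowel is 'a' add -al; stems whose last vowel is 'e' add -ir.
So muzin → muzun.

muzun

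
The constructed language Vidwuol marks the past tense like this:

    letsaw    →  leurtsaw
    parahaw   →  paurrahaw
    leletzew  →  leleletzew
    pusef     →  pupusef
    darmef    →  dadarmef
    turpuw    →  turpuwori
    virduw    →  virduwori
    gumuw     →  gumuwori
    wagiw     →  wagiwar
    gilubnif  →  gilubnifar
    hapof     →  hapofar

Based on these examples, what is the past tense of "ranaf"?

letsaw and leletzew both end in -w yet inflect differently (leurtsaw, leleletzew), so the final letter is not what conditions the rule; the last vowel is.
"ranaf" has last vowel 'a'. The stems whose last vowel is 'a' (letsaw → leurtsaw, parahaw → paurrahaw) insert -ur- after the first vowel.
So ranaf → raurnaf.

raurnaf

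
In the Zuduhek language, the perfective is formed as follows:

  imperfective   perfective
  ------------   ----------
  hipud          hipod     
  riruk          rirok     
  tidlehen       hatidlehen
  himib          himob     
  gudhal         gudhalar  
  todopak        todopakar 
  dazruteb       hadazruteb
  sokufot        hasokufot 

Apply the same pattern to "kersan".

kersanar

riruk and todopak both end in -k yet inflect differently (rirok, todopakar), so the final letter is not what conditions the rule; the last vowel is.
"kersan" has last vowel 'a'. The stems whose last vowel is 'a' (gudhal → gudhalar, todopak → todopakar) add -ar.
The other patterns: stems whose last vowel is 'i' or 'u' change the last vowel to 'o'; stems whose last vowel is 'e' or 'o' add the prefix ha-.
So kersan → kersanar.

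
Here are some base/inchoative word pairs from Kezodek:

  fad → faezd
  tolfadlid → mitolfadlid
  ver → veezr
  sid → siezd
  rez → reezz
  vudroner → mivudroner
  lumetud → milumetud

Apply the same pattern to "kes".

keezs

lumetud and fad both end in -d yet inflect differently (milumetud, faezd), so the final letter is not what conditions the rule; the number of vowels is.
"kes" has 1 vowel. The stems with 1 vowel (fad → faezd, ver → veezr, rez → reezz) insert -ez- after the first vowel.
The other pattern: stems with 3 vowels add the prefix mi-.
So kes → keezs.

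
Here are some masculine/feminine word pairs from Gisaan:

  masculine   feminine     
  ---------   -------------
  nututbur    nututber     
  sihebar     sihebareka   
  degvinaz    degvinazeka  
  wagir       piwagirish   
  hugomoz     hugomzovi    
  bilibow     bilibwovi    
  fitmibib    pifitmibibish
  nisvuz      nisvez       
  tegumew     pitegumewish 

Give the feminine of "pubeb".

nututbur and wagir both end in -r yet inflect differently (nututber, piwagirish), so the final letter is not what conditions the rule; the last vowel is.
"pubeb" has last vowel 'e'. The one such stem in the data (tegumew → pitegumewish) adds pi- … -ish around the stem, so the same rule applies.
So pubeb → pipubebish.

pipubebish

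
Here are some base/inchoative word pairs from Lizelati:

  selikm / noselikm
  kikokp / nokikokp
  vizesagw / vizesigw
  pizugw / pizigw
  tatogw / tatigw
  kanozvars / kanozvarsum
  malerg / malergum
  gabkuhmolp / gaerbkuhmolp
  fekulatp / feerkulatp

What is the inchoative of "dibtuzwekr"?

nodibtuzwekr

"dibtuzwekr" has second-to-last letter 'k'. The stems whose second-to-last letter is 'k' (selikm → noselikm, kikokp → nokikokp) add the prefix no-.
So dibtuzwekr → nodibtuzwekr.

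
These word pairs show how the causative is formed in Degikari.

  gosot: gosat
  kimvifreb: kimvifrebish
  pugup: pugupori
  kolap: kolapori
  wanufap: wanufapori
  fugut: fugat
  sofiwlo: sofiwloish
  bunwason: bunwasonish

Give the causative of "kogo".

fugut and pugup both have last vowel 'u' yet inflect differently (fugat, pugupori), so the last vowel is not what conditions the rule; the final letter is.
"kogo" ends in -o. The one such stem in the data (sofiwlo → sofiwloish) adds -ish, so the same rule applies.
So kogo → kogoish.

kogoish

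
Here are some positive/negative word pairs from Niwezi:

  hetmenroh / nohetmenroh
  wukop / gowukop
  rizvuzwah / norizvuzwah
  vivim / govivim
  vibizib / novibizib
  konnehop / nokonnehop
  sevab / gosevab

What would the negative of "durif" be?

godurif

wukop and konnehop both end in -p yet inflect differently (gowukop, nokonnehop), so the final letter is not what conditions the rule; the number of vowels is.
"durif" has 2 vowels. The stems with 2 vowels (vivim → govivim, sevab → gosevab, wukop → gowukop) add the prefix go-.
The other pattern: stems with 3 vowels add the prefix no-.
So durif → godurif.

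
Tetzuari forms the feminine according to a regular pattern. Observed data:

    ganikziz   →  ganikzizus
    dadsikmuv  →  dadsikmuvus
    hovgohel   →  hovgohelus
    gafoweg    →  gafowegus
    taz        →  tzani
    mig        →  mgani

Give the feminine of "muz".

ganikziz and taz both end in -z yet inflect differently (ganikzizus, tzani), so the final letter is not what conditions the rule; the number of vowels is.
"muz" has 1 vowel. The stems with 1 vowel (taz → tzani, mig → mgani) delete the last vowel and add -ani.
The other pattern: stems with 3 vowels add -us.
So muz → mzani.

mzani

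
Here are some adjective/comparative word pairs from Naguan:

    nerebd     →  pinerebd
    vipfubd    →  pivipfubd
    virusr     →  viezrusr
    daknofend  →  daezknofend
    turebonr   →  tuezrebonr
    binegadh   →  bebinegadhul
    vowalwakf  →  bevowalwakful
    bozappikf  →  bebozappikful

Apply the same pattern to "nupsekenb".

nuezpsekenb

nerebd and daknofend both end in -d yet inflect differently (pinerebd, daezknofend), so the final letter is not what conditions the rule; the second-to-last letter is.
"nupsekenb" has second-to-last letter 'n'. The stems whose second-to-last letter is 'n' (daknofend → daezknofend, turebonr → tuezrebonr) insert -ez- after the first vowel.
So nupsekenb → nuezpsekenb.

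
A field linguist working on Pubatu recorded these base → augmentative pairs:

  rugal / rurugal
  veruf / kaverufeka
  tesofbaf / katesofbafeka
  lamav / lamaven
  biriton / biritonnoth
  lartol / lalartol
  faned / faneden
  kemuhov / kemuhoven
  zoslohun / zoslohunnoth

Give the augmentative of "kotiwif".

kakotiwifeka

veruf and zoslohun both have last vowel 'u' yet inflect differently (kaverufeka, zoslohunnoth), so the last vowel is not what conditions the rule; the final letter is.
"kotiwif" ends in -f. The stems ending in -f (veruf → kaverufeka, tesofbaf → katesofbafeka) add ka- … -eka around the stem.
The other patterns: stems ending in -n double the final consonant and add -oth; stems ending in -l repeat the first consonant+vowel as a prefix; stems ending in -d or -v add -en.
So kotiwif → kakotiwifeka.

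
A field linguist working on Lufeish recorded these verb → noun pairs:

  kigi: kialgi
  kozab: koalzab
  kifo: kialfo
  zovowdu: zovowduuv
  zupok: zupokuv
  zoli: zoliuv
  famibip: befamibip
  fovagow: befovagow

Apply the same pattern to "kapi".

kigi and zoli both end in -i yet inflect differently (kialgi, zoliuv), so the final letter is not what conditions the rule; the first letter is.
"kapi" begins with k-. The stems beginning with k- (kigi → kialgi, kozab → koalzab, kifo → kialfo) insert -al- after the first vowel.
So kapi → kaalpi.

kaalpi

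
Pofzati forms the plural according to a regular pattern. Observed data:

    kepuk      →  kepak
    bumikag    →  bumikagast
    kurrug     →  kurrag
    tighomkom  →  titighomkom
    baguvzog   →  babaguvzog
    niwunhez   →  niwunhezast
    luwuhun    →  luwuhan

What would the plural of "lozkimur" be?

bumikag and kurrug both end in -g yet inflect differently (bumikagast, kurrag), so the final letter is not what conditions the rule; the last vowel is.
"lozkimur" has last vowel 'u'. The stems whose last vowel is 'u' (kurrug → kurrag, luwuhun → luwuhan, kepuk → kepak) change the last vowel to 'a'.
So lozkimur → lozkimar.

lozkimar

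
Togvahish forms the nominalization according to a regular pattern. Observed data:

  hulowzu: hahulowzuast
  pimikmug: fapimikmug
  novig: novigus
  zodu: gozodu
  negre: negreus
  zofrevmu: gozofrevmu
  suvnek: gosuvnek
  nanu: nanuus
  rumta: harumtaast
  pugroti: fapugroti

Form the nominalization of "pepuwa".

pimikmug and novig both end in -g yet inflect differently (fapimikmug, novigus), so the final letter is not what conditions the rule; the first letter is.
"pepuwa" begins with p-. The stems beginning with p- (pimikmug → fapimikmug, pugroti → fapugroti) add the prefix fa-.
The other patterns: stems beginning with n- add -us; stems beginning with h- or r- add ha- … -ast around the stem; stems beginning with s- or z- add the prefix go-.
So pepuwa → fapepuwa.

fapepuwa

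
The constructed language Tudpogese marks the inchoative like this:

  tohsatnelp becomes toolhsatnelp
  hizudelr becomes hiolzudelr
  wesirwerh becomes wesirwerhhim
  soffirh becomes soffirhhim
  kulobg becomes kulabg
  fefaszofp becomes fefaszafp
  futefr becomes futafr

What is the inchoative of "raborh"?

raborhhim

tohsatnelp and fefaszofp both end in -p yet inflect differently (toolhsatnelp, fefaszafp), so the final letter is not what conditions the rule; the second-to-last letter is.
"raborh" has second-to-last letter 'r'. The stems whose second-to-last letter is 'r' (wesirwerh → wesirwerhhim, soffirh → soffirhhim) double the final consonant and add -im.
So raborh → raborhhim.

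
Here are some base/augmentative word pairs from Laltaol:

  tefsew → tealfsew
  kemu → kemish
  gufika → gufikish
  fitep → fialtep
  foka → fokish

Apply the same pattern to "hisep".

foka and fitep both begin with f- yet inflect differently (fokish, fialtep), so the first letter is not what conditions the rule; whether the stem ends in a vowel or a consonant is.
"hisep" ends in a consonant. The stems ending in a consonant (fitep → fialtep, tefsew → tealfsew) insert -al- after the first vowel.
So hisep → hialsep.

hialsep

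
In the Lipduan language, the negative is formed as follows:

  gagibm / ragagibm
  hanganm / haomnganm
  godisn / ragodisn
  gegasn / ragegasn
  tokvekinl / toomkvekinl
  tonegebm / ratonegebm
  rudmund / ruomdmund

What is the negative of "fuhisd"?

hanganm and tonegebm both end in -m yet inflect differently (haomnganm, ratonegebm), so the final letter is not what conditions the rule; the second-to-last letter is.
"fuhisd" has second-to-last letter 's'. The stems whose second-to-last letter is 's' (godisn → ragodisn, gegasn → ragegasn) add the prefix ra-.
The other pattern: stems whose second-to-last letter is 'n' insert -om- after the first vowel.
So fuhisd → rafuhisd.

rafuhisd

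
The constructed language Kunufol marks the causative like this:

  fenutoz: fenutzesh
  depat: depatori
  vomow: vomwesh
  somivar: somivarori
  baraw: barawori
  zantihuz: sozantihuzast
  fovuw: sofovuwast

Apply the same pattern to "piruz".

sopiruzast

"piruz" has last vowel 'u'. The stems whose last vowel is 'u' (fovuw → sofovuwast, zantihuz → sozantihuzast) add so- … -ast around the stem.
The other patterns: stems whose last vowel is 'a' add -ori; stems whose last vowel is 'o' delete the last vowel and add -esh.
So piruz → sopiruzast.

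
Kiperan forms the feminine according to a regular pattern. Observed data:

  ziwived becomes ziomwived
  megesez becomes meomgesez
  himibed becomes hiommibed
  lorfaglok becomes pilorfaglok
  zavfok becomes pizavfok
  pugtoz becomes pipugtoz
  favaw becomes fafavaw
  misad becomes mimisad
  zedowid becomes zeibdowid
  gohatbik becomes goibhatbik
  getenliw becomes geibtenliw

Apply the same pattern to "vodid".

"vodid" has last vowel 'i'. The stems whose last vowel is 'i' (zedowid → zeibdowid, gohatbik → goibhatbik, getenliw → geibtenliw) insert -ib- after the first vowel.
The other patterns: stems whose last vowel is 'e' insert -om- after the first vowel; stems whose last vowel is 'o' add the prefix pi-; stems whose last vowel is 'a' repeat the first consonant+vowel as a prefix.
So vodid → voibdid.

voibdid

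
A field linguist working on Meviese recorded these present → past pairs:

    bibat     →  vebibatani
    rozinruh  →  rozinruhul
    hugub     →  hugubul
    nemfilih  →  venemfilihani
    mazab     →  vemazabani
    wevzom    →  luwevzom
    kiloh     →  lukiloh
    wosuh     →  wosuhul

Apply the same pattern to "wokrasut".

"wokrasut" has last vowel 'u'. The stems whose last vowel is 'u' (wosuh → wosuhul, rozinruh → rozinruhul, hugub → hugubul) add -ul.
The other patterns: stems whose last vowel is 'o' add the prefix lu-; stems whose last vowel is 'a' or 'i' add ve- … -ani around the stem.
So wokrasut → wokrasutul.

wokrasutul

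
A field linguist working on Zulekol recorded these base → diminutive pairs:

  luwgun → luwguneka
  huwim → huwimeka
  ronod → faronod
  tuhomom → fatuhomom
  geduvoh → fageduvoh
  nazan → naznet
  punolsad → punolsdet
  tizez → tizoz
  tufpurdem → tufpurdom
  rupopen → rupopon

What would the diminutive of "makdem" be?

"makdem" has last vowel 'e'. The stems whose last vowel is 'e' (tizez → tizoz, tufpurdem → tufpurdom, rupopen → rupopon) change the last vowel to 'o'.
So makdem → makdom.

makdom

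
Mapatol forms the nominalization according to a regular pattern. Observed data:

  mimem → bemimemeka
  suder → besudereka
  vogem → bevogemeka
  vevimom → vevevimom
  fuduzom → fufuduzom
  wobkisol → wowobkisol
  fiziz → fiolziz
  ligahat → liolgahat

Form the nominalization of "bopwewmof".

mimem and vevimom both end in -m yet inflect differently (bemimemeka, vevevimom), so the final letter is not what conditions the rule; the last vowel is.
"bopwewmof" has last vowel 'o'. The stems whose last vowel is 'o' (vevimom → vevevimom, fuduzom → fufuduzom, wobkisol → wowobkisol) repeat the first consonant+vowel as a prefix.
So bopwewmof → bobopwewmof.

bobopwewmof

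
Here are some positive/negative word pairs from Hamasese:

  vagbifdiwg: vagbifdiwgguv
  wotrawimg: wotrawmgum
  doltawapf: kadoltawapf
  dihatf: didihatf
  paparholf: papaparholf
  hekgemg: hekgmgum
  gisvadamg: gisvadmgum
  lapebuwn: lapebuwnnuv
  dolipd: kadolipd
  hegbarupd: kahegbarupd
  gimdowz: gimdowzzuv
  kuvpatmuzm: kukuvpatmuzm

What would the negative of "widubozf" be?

wiwidubozf

hekgemg and vagbifdiwg both end in -g yet inflect differently (hekgmgum, vagbifdiwgguv), so the final letter is not what conditions the rule; the second-to-last letter is.
"widubozf" has second-to-last letter 'z'. The one such stem in the data (kuvpatmuzm → kukuvpatmuzm) repeats the first consonant+vowel as a prefix (as do dihatf, paparholf), so the same rule applies.
The other patterns: stems whose second-to-last letter is 'm' delete the last vowel and add -um; stems whose second-to-last letter is 'p' add the prefix ka-; stems whose second-to-last letter is 'w' double the final consonant and add -uv.
So widubozf → wiwidubozf.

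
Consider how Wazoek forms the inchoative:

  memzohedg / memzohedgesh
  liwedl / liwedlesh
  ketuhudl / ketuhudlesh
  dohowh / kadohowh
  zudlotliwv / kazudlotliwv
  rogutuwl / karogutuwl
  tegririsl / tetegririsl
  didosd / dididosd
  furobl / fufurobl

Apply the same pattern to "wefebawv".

kawefebawv

liwedl and rogutuwl both end in -l yet inflect differently (liwedlesh, karogutuwl), so the final letter is not what conditions the rule; the second-to-last letter is.
"wefebawv" has second-to-last letter 'w'. The stems whose second-to-last letter is 'w' (dohowh → kadohowh, zudlotliwv → kazudlotliwv, rogutuwl → karogutuwl) add the prefix ka-.
So wefebawv → kawefebawv.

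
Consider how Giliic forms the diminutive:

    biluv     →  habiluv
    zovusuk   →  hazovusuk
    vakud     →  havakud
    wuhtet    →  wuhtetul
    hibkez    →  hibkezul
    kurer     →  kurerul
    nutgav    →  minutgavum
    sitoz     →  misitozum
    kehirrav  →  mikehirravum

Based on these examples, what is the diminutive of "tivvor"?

mitivvorum

biluv and nutgav both end in -v yet inflect differently (habiluv, minutgavum), so the final letter is not what conditions the rule; the last vowel is.
"tivvor" has last vowel 'o'. The one such stem in the data (sitoz → misitozum) adds mi- … -um around the stem, so the same rule applies.
So tivvor → mitivvorum.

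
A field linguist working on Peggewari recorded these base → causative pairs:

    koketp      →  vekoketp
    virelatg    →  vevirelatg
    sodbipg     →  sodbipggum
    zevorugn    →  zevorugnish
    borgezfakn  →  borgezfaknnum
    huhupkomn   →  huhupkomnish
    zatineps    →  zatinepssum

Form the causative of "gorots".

vegorots

huhupkomn and borgezfakn both end in -n yet inflect differently (huhupkomnish, borgezfaknnum), so the final letter is not what conditions the rule; the second-to-last letter is.
"gorots" has second-to-last letter 't'. The stems whose second-to-last letter is 't' (koketp → vekoketp, virelatg → vevirelatg) add the prefix ve-.
The other patterns: stems whose second-to-last letter is 'g' or 'm' add -ish; stems whose second-to-last letter is 'k' or 'p' double the final consonant and add -um.
So gorots → vegorots.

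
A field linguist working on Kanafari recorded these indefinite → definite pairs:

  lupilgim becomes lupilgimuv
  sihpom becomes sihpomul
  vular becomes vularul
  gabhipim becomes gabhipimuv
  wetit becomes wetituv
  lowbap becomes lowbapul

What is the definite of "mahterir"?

mahteriruv

gabhipim and sihpom both end in -m yet inflect differently (gabhipimuv, sihpomul), so the final letter is not what conditions the rule; the last vowel is.
"mahterir" has last vowel 'i'. The stems whose last vowel is 'i' (wetit → wetituv, gabhipim → gabhipimuv, lupilgim → lupilgimuv) add -uv.
So mahterir → mahteriruv.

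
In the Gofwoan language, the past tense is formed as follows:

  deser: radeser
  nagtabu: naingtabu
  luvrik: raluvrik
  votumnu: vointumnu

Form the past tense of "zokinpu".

zoinkinpu

"zokinpu" ends in a vowel. The stems ending in a vowel (votumnu → vointumnu, nagtabu → naingtabu) insert -in- after the first vowel.
The other pattern: stems ending in a consonant add the prefix ra-.
So zokinpu → zoinkinpu.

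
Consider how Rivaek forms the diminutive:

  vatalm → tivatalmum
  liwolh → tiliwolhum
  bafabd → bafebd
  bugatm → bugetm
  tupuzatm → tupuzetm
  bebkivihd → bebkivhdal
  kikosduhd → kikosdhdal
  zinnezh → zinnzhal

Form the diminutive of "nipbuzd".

nipbzdal

vatalm and bugatm both end in -m yet inflect differently (tivatalmum, bugetm), so the final letter is not what conditions the rule; the second-to-last letter is.
"nipbuzd" has second-to-last letter 'z'. The one such stem in the data (zinnezh → zinnzhal) deletes the last vowel and adds -al (as do bebkivihd, kikosduhd), so the same rule applies.
So nipbuzd → nipbzdal.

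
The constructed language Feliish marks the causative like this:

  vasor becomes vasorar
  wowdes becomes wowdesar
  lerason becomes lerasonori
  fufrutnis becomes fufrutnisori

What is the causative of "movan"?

movanar

wowdes and fufrutnis both end in -s yet inflect differently (wowdesar, fufrutnisori), so the final letter is not what conditions the rule; the number of vowels is.
"movan" has 2 vowels. The stems with 2 vowels (vasor → vasorar, wowdes → wowdesar) add -ar.
The other pattern: stems with 3 vowels add -ori.
So movan → movanar.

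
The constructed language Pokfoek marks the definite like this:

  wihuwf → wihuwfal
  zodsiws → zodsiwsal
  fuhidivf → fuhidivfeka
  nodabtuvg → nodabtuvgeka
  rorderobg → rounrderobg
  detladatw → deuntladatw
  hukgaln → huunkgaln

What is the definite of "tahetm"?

taunhetm

wihuwf and fuhidivf both end in -f yet inflect differently (wihuwfal, fuhidivfeka), so the final letter is not what conditions the rule; the second-to-last letter is.
"tahetm" has second-to-last letter 't'. The one such stem in the data (detladatw → deuntladatw) inserts -un- after the first vowel (as do rorderobg, hukgaln), so the same rule applies.
The other patterns: stems whose second-to-last letter is 'w' add -al; stems whose second-to-last letter is 'v' add -eka.
So tahetm → taunhetm.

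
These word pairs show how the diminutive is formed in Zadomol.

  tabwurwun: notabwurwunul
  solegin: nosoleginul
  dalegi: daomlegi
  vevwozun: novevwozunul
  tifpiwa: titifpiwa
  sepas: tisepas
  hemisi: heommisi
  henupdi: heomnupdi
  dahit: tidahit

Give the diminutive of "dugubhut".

"dugubhut" ends in -t. The one such stem in the data (dahit → tidahit) adds the prefix ti-, so the same rule applies.
So dugubhut → tidugubhut.

tidugubhut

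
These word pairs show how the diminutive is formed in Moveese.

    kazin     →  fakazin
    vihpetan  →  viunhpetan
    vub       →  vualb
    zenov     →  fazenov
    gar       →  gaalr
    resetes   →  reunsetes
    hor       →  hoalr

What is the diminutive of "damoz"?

fadamoz

kazin and vihpetan both end in -n yet inflect differently (fakazin, viunhpetan), so the final letter is not what conditions the rule; the number of vowels is.
"damoz" has 2 vowels. The stems with 2 vowels (kazin → fakazin, zenov → fazenov) add the prefix fa-.
So damoz → fadamoz.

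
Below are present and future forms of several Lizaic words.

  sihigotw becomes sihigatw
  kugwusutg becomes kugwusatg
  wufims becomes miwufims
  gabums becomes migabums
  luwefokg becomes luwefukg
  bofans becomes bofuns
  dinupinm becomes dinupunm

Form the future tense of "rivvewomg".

mirivvewomg

kugwusutg and luwefokg both end in -g yet inflect differently (kugwusatg, luwefukg), so the final letter is not what conditions the rule; the second-to-last letter is.
"rivvewomg" has second-to-last letter 'm'. The stems whose second-to-last letter is 'm' (wufims → miwufims, gabums → migabums) add the prefix mi-.
The other patterns: stems whose second-to-last letter is 't' change the last vowel to 'a'; stems whose second-to-last letter is 'k' or 'n' change the last vowel to 'u'.
So rivvewomg → mirivvewomg.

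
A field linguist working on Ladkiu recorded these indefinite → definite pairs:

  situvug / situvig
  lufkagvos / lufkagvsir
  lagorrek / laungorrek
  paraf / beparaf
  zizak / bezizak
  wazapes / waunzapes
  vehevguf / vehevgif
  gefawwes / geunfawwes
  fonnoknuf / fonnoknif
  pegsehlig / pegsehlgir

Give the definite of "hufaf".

paraf and vehevguf both end in -f yet inflect differently (beparaf, vehevgif), so the final letter is not what conditions the rule; the last vowel is.
"hufaf" has last vowel 'a'. The stems whose last vowel is 'a' (zizak → bezizak, paraf → beparaf) add the prefix be-.
So hufaf → behufaf.

behufaf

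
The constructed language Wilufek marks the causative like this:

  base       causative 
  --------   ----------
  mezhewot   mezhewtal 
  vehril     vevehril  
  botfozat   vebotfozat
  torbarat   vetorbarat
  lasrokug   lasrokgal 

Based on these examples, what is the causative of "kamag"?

torbarat and mezhewot both end in -t yet inflect differently (vetorbarat, mezhewtal), so the final letter is not what conditions the rule; the last vowel is.
"kamag" has last vowel 'a'. The stems whose last vowel is 'a' (torbarat → vetorbarat, botfozat → vebotfozat) add the prefix ve-.
So kamag → vekamag.

vekamag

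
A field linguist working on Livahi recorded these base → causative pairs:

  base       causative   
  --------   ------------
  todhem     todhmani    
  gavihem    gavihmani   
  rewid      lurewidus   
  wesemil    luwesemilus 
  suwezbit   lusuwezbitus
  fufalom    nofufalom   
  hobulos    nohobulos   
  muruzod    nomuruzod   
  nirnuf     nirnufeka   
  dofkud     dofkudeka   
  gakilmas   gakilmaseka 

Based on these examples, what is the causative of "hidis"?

luhidisus

"hidis" has last vowel 'i'. The stems whose last vowel is 'i' (rewid → lurewidus, wesemil → luwesemilus, suwezbit → lusuwezbitus) add lu- … -us around the stem.
So hidis → luhidisus.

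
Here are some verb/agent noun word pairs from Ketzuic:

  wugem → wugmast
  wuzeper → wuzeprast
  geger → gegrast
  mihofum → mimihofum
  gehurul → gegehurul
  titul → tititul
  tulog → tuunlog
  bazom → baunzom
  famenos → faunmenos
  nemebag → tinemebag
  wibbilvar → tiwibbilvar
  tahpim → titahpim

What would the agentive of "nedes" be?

"nedes" has last vowel 'e'. The stems whose last vowel is 'e' (wugem → wugmast, wuzeper → wuzeprast, geger → gegrast) delete the last vowel and add -ast.
So nedes → nedsast.

nedsast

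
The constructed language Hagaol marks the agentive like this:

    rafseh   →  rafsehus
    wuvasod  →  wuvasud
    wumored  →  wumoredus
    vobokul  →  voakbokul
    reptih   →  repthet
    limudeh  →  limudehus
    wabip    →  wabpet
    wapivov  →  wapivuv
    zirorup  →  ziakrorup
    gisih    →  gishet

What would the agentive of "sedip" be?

sedpet

"sedip" has last vowel 'i'. The stems whose last vowel is 'i' (wabip → wabpet, reptih → repthet, gisih → gishet) delete the last vowel and add -et.
The other patterns: stems whose last vowel is 'o' change the last vowel to 'u'; stems whose last vowel is 'e' add -us; stems whose last vowel is 'u' insert -ak- after the first vowel.
So sedip → sedpet.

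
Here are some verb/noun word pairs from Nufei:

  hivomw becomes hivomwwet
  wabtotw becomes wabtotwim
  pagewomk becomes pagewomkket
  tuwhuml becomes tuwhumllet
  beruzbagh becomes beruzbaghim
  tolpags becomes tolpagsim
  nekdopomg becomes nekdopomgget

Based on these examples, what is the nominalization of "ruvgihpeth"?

"ruvgihpeth" has second-to-last letter 't'. The one such stem in the data (wabtotw → wabtotwim) adds -im, so the same rule applies.
The other pattern: stems whose second-to-last letter is 'm' double the final consonant and add -et.
So ruvgihpeth → ruvgihpethim.

ruvgihpethim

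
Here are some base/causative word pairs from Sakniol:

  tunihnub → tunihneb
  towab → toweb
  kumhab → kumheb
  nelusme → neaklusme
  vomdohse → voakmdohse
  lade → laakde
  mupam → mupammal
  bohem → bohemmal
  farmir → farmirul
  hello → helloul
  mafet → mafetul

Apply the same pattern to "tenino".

teninoul

towab and mupam both have last vowel 'a' yet inflect differently (toweb, mupammal), so the last vowel is not what conditions the rule; the final letter is.
"tenino" ends in -o. The one such stem in the data (hello → helloul) adds -ul, so the same rule applies.
The other patterns: stems ending in -b change the last vowel to 'e'; stems ending in -e insert -ak- after the first vowel; stems ending in -m double the final consonant and add -al.
So tenino → teninoul.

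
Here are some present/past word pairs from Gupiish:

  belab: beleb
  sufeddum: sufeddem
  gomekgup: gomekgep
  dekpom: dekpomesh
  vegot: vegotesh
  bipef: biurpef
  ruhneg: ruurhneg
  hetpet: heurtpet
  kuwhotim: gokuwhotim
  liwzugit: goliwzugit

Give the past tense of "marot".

sufeddum and dekpom both end in -m yet inflect differently (sufeddem, dekpomesh), so the final letter is not what conditions the rule; the last vowel is.
"marot" has last vowel 'o'. The stems whose last vowel is 'o' (dekpom → dekpomesh, vegot → vegotesh) add -esh.
The other patterns: stems whose last vowel is 'a' or 'u' change the last vowel to 'e'; stems whose last vowel is 'e' insert -ur- after the first vowel; stems whose last vowel is 'i' add the prefix go-.
So marot → marotesh.

marotesh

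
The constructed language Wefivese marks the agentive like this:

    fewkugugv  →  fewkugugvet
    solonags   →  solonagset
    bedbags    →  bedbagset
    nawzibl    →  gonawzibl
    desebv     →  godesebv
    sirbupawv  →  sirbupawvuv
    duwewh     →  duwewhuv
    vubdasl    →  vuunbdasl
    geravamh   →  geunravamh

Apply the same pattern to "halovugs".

halovugset

fewkugugv and desebv both end in -v yet inflect differently (fewkugugvet, godesebv), so the final letter is not what conditions the rule; the second-to-last letter is.
"halovugs" has second-to-last letter 'g'. The stems whose second-to-last letter is 'g' (fewkugugv → fewkugugvet, solonags → solonagset, bedbags → bedbagset) add -et.
So halovugs → halovugset.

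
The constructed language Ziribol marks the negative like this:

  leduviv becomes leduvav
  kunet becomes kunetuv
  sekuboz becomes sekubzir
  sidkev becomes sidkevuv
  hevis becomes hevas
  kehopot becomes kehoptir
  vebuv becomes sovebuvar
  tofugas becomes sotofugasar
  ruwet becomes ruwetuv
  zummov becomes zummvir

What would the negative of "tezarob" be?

sidkev and leduviv both end in -v yet inflect differently (sidkevuv, leduvav), so the final letter is not what conditions the rule; the last vowel is.
"tezarob" has last vowel 'o'. The stems whose last vowel is 'o' (sekuboz → sekubzir, kehopot → kehoptir, zummov → zummvir) delete the last vowel and add -ir.
So tezarob → tezarbir.

tezarbir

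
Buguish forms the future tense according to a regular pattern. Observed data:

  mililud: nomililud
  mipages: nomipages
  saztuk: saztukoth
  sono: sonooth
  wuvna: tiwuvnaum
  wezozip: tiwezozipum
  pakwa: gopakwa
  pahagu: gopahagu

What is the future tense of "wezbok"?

"wezbok" begins with w-. The stems beginning with w- (wuvna → tiwuvnaum, wezozip → tiwezozipum) add ti- … -um around the stem.
So wezbok → tiwezbokum.

tiwezbokum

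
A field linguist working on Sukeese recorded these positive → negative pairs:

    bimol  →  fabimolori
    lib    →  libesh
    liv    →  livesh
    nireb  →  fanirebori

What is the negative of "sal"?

lib and nireb both end in -b yet inflect differently (libesh, fanirebori), so the final letter is not what conditions the rule; the number of vowels is.
"sal" has 1 vowel. The stems with 1 vowel (liv → livesh, lib → libesh) add -esh.
So sal → salesh.

salesh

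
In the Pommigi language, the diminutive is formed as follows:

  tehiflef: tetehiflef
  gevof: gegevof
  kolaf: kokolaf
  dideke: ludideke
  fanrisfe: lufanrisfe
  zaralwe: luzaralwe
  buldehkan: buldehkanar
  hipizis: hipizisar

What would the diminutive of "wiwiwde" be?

luwiwiwde

tehiflef and dideke both have last vowel 'e' yet inflect differently (tetehiflef, ludideke), so the last vowel is not what conditions the rule; the final letter is.
"wiwiwde" ends in -e. The stems ending in -e (dideke → ludideke, fanrisfe → lufanrisfe, zaralwe → luzaralwe) add the prefix lu-.
The other patterns: stems ending in -f repeat the first consonant+vowel as a prefix; stems ending in -n or -s add -ar.
So wiwiwde → luwiwiwde.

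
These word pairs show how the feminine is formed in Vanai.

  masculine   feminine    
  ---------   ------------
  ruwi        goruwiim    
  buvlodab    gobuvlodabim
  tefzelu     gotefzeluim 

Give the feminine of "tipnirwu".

Every pair shown (ruwi → goruwiim, buvlodab → gobuvlodabim, tefzelu → gotefzeluim) follows the same rule: add go- … -im around the stem.
So tipnirwu → gotipnirwuim.

gotipnirwuim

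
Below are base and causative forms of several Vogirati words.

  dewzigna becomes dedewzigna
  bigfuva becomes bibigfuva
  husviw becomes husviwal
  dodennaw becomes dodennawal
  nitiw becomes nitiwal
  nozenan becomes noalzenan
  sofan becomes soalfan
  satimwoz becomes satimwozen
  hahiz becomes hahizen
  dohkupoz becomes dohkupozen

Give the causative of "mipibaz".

mipibazen

dewzigna and dodennaw both have last vowel 'a' yet inflect differently (dedewzigna, dodennawal), so the last vowel is not what conditions the rule; the final letter is.
"mipibaz" ends in -z. The stems ending in -z (satimwoz → satimwozen, hahiz → hahizen, dohkupoz → dohkupozen) add -en.
The other patterns: stems ending in -a repeat the first consonant+vowel as a prefix; stems ending in -w add -al; stems ending in -n insert -al- after the first vowel.
So mipibaz → mipibazen.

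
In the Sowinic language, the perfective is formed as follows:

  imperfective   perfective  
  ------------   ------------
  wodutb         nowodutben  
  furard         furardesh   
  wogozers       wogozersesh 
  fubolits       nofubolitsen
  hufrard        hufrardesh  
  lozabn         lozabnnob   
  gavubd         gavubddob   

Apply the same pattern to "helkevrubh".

helkevrubhhob

wogozers and fubolits both end in -s yet inflect differently (wogozersesh, nofubolitsen), so the final letter is not what conditions the rule; the second-to-last letter is.
"helkevrubh" has second-to-last letter 'b'. The stems whose second-to-last letter is 'b' (lozabn → lozabnnob, gavubd → gavubddob) double the final consonant and add -ob.
So helkevrubh → helkevrubhhob.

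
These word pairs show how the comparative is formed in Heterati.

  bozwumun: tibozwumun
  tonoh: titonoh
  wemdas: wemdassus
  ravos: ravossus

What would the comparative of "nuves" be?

ravos and tonoh both have last vowel 'o' yet inflect differently (ravossus, titonoh), so the last vowel is not what conditions the rule; the final letter is.
"nuves" ends in -s. The stems ending in -s (ravos → ravossus, wemdas → wemdassus) double the final consonant and add -us.
The other pattern: stems ending in -h or -n add the prefix ti-.
So nuves → nuvessus.

nuvessus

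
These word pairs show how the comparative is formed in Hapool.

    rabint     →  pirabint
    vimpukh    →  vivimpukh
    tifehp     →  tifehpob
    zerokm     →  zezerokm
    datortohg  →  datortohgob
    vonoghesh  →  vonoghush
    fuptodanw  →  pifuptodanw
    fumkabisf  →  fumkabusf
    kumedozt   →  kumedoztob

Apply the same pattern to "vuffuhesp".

"vuffuhesp" has second-to-last letter 's'. The stems whose second-to-last letter is 's' (fumkabisf → fumkabusf, vonoghesh → vonoghush) change the last vowel to 'u'.
So vuffuhesp → vuffuhusp.

vuffuhusp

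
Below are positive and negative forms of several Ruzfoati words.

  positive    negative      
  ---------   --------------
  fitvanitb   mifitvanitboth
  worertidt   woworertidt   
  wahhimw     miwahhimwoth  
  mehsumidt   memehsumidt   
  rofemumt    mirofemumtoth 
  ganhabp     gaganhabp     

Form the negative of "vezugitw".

"vezugitw" has second-to-last letter 't'. The one such stem in the data (fitvanitb → mifitvanitboth) adds mi- … -oth around the stem, so the same rule applies.
So vezugitw → mivezugitwoth.

mivezugitwoth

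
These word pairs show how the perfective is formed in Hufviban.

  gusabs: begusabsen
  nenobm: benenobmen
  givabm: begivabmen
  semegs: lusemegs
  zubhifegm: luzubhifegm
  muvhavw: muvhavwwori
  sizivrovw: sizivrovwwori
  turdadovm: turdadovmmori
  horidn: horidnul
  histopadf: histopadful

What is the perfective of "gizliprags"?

gusabs and semegs both end in -s yet inflect differently (begusabsen, lusemegs), so the final letter is not what conditions the rule; the second-to-last letter is.
"gizliprags" has second-to-last letter 'g'. The stems whose second-to-last letter is 'g' (semegs → lusemegs, zubhifegm → luzubhifegm) add the prefix lu-.
So gizliprags → lugizliprags.

lugizliprags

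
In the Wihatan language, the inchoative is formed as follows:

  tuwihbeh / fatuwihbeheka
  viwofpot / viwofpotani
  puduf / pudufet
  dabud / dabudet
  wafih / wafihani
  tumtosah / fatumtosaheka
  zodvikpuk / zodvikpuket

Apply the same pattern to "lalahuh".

tumtosah and wafih both end in -h yet inflect differently (fatumtosaheka, wafihani), so the final letter is not what conditions the rule; the last vowel is.
"lalahuh" has last vowel 'u'. The stems whose last vowel is 'u' (puduf → pudufet, zodvikpuk → zodvikpuket, dabud → dabudet) add -et.
So lalahuh → lalahuhet.

lalahuhet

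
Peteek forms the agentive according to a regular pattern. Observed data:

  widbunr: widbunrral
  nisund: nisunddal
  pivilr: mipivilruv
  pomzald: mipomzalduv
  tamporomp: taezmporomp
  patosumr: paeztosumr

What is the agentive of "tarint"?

widbunr and pivilr both end in -r yet inflect differently (widbunrral, mipivilruv), so the final letter is not what conditions the rule; the second-to-last letter is.
"tarint" has second-to-last letter 'n'. The stems whose second-to-last letter is 'n' (widbunr → widbunrral, nisund → nisunddal) double the final consonant and add -al.
The other patterns: stems whose second-to-last letter is 'l' add mi- … -uv around the stem; stems whose second-to-last letter is 'm' insert -ez- after the first vowel.
So tarint → tarinttal.

tarinttal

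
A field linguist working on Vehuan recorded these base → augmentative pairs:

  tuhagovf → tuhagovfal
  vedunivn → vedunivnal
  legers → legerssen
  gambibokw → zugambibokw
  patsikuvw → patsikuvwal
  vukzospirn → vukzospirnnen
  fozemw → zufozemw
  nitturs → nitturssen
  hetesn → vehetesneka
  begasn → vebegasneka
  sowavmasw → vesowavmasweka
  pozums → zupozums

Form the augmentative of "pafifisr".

vepafifisreka

"pafifisr" has second-to-last letter 's'. The stems whose second-to-last letter is 's' (sowavmasw → vesowavmasweka, begasn → vebegasneka, hetesn → vehetesneka) add ve- … -eka around the stem.
So pafifisr → vepafifisreka.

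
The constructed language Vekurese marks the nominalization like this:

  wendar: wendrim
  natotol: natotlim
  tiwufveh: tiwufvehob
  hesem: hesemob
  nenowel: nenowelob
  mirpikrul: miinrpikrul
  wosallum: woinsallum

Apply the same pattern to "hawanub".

natotol and nenowel both end in -l yet inflect differently (natotlim, nenowelob), so the final letter is not what conditions the rule; the last vowel is.
"hawanub" has last vowel 'u'. The stems whose last vowel is 'u' (mirpikrul → miinrpikrul, wosallum → woinsallum) insert -in- after the first vowel.
So hawanub → hainwanub.

hainwanub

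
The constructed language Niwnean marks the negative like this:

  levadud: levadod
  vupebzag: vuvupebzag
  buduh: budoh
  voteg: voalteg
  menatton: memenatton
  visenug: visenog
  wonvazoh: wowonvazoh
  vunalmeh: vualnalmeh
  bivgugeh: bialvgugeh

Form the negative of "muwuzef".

mualwuzef

visenug and voteg both end in -g yet inflect differently (visenog, voalteg), so the final letter is not what conditions the rule; the last vowel is.
"muwuzef" has last vowel 'e'. The stems whose last vowel is 'e' (voteg → voalteg, bivgugeh → bialvgugeh, vunalmeh → vualnalmeh) insert -al- after the first vowel.
So muwuzef → mualwuzef.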